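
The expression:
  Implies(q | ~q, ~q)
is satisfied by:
  {q: False}


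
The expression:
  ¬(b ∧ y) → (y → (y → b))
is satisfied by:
  {b: True, y: False}
  {y: False, b: False}
  {y: True, b: True}


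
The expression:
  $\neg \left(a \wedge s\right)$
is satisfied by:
  {s: False, a: False}
  {a: True, s: False}
  {s: True, a: False}


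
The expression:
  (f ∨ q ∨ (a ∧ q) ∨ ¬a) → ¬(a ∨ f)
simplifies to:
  ¬f ∧ (¬a ∨ ¬q)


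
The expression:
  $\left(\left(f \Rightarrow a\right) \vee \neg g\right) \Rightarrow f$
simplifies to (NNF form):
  $f$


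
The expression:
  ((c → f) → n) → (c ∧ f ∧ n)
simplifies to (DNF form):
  (c ∧ f) ∨ (¬c ∧ ¬n)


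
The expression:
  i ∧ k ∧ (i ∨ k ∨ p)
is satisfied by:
  {i: True, k: True}


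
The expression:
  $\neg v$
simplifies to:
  $\neg v$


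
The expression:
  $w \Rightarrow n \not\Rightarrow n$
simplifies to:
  $\neg w$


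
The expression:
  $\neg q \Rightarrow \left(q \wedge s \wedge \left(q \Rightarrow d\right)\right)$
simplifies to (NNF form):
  $q$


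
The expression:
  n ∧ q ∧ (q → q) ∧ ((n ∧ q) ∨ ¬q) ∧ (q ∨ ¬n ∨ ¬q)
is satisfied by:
  {q: True, n: True}


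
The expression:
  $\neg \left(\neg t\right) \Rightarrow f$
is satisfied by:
  {f: True, t: False}
  {t: False, f: False}
  {t: True, f: True}


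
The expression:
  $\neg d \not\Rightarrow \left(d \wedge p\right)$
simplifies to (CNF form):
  $\neg d$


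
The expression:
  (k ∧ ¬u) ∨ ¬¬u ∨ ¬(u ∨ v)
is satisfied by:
  {k: True, u: True, v: False}
  {k: True, v: False, u: False}
  {u: True, v: False, k: False}
  {u: False, v: False, k: False}
  {k: True, u: True, v: True}
  {k: True, v: True, u: False}
  {u: True, v: True, k: False}


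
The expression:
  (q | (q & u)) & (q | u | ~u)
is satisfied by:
  {q: True}


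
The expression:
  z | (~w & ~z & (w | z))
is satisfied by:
  {z: True}


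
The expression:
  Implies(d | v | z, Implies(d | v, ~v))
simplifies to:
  ~v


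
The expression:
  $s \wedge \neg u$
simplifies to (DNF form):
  $s \wedge \neg u$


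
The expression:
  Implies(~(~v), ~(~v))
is always true.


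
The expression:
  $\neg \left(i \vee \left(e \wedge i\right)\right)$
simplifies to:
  $\neg i$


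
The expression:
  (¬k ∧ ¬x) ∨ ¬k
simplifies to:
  ¬k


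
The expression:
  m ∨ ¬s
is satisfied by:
  {m: True, s: False}
  {s: False, m: False}
  {s: True, m: True}


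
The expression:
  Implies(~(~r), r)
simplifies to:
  True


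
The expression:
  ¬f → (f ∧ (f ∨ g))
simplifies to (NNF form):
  f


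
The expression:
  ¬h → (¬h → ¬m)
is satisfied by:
  {h: True, m: False}
  {m: False, h: False}
  {m: True, h: True}


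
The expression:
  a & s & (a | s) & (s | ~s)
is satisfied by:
  {a: True, s: True}


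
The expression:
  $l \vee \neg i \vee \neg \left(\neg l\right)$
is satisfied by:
  {l: True, i: False}
  {i: False, l: False}
  {i: True, l: True}


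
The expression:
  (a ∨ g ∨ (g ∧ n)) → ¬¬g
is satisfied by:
  {g: True, a: False}
  {a: False, g: False}
  {a: True, g: True}


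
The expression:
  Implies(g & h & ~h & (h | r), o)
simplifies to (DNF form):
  True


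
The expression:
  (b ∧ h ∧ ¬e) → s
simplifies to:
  e ∨ s ∨ ¬b ∨ ¬h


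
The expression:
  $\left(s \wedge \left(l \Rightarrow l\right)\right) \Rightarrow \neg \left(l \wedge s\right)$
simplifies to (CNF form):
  $\neg l \vee \neg s$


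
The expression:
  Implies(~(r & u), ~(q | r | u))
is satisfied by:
  {r: True, u: True, q: False}
  {r: True, u: True, q: True}
  {q: False, r: False, u: False}


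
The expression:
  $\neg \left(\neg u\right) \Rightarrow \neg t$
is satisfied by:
  {u: False, t: False}
  {t: True, u: False}
  {u: True, t: False}


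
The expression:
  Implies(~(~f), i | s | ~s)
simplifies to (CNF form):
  True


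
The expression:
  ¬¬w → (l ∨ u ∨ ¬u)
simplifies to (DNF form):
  True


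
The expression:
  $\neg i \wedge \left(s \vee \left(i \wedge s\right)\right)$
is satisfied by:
  {s: True, i: False}


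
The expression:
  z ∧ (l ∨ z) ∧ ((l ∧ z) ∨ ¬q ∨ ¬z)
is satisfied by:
  {z: True, l: True, q: False}
  {z: True, l: False, q: False}
  {z: True, q: True, l: True}


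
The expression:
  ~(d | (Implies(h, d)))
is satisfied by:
  {h: True, d: False}


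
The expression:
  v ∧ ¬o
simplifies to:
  v ∧ ¬o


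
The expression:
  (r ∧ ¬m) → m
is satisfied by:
  {m: True, r: False}
  {r: False, m: False}
  {r: True, m: True}


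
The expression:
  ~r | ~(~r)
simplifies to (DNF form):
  True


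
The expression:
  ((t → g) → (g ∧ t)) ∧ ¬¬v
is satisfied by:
  {t: True, v: True}


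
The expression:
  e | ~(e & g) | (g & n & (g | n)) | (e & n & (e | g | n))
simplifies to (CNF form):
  True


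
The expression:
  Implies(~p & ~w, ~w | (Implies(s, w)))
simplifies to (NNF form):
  True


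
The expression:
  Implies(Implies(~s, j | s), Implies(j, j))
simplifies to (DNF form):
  True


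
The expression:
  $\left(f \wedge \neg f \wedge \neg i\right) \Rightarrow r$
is always true.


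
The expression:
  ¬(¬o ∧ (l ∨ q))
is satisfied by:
  {o: True, l: False, q: False}
  {o: True, q: True, l: False}
  {o: True, l: True, q: False}
  {o: True, q: True, l: True}
  {q: False, l: False, o: False}


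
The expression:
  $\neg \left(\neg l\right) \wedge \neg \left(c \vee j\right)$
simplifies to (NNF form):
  $l \wedge \neg c \wedge \neg j$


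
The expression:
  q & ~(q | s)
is never true.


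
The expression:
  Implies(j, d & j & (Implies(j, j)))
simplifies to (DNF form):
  d | ~j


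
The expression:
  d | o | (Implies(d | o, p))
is always true.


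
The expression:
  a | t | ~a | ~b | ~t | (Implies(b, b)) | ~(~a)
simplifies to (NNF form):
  True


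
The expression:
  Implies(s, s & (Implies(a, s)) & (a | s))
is always true.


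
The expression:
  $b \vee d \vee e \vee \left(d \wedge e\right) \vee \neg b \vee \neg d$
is always true.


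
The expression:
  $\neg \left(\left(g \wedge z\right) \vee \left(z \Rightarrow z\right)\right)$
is never true.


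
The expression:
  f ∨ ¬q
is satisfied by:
  {f: True, q: False}
  {q: False, f: False}
  {q: True, f: True}


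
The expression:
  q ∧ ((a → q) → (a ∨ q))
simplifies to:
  q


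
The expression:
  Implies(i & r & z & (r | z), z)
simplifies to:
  True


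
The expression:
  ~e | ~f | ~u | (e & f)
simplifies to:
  True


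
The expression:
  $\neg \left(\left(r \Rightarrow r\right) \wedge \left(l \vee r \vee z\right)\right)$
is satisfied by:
  {r: False, l: False, z: False}


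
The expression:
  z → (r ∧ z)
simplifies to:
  r ∨ ¬z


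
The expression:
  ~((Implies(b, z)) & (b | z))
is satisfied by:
  {z: False}


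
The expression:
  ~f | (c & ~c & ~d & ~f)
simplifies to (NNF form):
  ~f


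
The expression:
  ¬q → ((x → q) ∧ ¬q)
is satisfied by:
  {q: True, x: False}
  {x: False, q: False}
  {x: True, q: True}


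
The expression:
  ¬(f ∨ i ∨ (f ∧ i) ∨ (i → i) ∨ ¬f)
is never true.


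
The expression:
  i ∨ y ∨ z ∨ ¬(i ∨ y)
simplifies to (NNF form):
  True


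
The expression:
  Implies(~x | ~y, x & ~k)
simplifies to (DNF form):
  (x & y) | (x & ~k)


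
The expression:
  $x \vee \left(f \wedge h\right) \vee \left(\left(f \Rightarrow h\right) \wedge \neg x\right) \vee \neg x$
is always true.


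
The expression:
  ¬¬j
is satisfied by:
  {j: True}


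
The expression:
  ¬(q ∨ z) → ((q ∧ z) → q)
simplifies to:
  True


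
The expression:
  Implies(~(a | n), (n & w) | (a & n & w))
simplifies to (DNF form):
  a | n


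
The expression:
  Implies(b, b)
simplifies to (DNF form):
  True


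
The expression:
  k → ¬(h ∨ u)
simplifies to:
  (¬h ∧ ¬u) ∨ ¬k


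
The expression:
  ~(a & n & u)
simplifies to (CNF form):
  ~a | ~n | ~u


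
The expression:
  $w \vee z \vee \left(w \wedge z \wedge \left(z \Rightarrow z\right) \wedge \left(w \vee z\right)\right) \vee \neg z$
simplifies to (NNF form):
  $\text{True}$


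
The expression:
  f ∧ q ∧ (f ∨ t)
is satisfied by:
  {f: True, q: True}


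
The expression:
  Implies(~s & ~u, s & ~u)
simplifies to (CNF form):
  s | u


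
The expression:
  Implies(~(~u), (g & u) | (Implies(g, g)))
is always true.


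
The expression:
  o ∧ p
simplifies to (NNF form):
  o ∧ p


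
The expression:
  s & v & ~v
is never true.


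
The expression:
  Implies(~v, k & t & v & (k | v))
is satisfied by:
  {v: True}


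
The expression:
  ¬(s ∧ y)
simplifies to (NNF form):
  ¬s ∨ ¬y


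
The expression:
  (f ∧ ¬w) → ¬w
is always true.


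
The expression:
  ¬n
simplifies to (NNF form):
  ¬n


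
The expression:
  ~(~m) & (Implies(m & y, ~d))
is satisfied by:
  {m: True, d: False, y: False}
  {m: True, y: True, d: False}
  {m: True, d: True, y: False}


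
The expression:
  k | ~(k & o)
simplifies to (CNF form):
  True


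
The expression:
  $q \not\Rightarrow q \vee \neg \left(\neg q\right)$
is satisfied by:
  {q: True}


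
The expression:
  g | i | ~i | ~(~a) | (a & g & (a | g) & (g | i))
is always true.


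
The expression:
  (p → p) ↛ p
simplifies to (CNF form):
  ¬p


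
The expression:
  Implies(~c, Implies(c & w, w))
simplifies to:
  True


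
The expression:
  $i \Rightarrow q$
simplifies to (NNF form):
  $q \vee \neg i$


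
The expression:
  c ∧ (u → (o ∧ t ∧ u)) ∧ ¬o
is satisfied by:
  {c: True, u: False, o: False}


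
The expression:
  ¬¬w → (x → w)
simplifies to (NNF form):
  True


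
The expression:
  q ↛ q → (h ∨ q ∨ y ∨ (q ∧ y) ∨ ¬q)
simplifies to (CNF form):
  True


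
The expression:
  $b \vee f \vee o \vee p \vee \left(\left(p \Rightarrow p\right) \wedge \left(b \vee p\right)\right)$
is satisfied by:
  {b: True, o: True, p: True, f: True}
  {b: True, o: True, p: True, f: False}
  {b: True, o: True, f: True, p: False}
  {b: True, o: True, f: False, p: False}
  {b: True, p: True, f: True, o: False}
  {b: True, p: True, f: False, o: False}
  {b: True, p: False, f: True, o: False}
  {b: True, p: False, f: False, o: False}
  {o: True, p: True, f: True, b: False}
  {o: True, p: True, f: False, b: False}
  {o: True, f: True, p: False, b: False}
  {o: True, f: False, p: False, b: False}
  {p: True, f: True, o: False, b: False}
  {p: True, o: False, f: False, b: False}
  {f: True, o: False, p: False, b: False}


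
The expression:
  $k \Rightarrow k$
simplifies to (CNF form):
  $\text{True}$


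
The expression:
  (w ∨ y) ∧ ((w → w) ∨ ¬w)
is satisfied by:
  {y: True, w: True}
  {y: True, w: False}
  {w: True, y: False}


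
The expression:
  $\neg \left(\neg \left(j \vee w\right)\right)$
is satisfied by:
  {w: True, j: True}
  {w: True, j: False}
  {j: True, w: False}


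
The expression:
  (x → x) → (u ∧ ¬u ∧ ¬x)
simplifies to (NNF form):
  False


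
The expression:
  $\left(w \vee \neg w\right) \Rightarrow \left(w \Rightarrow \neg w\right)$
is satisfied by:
  {w: False}


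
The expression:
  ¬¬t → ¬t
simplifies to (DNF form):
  ¬t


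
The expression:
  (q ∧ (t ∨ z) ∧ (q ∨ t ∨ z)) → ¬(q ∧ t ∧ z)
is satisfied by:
  {t: False, z: False, q: False}
  {q: True, t: False, z: False}
  {z: True, t: False, q: False}
  {q: True, z: True, t: False}
  {t: True, q: False, z: False}
  {q: True, t: True, z: False}
  {z: True, t: True, q: False}


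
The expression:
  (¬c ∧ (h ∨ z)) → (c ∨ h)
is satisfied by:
  {c: True, h: True, z: False}
  {c: True, h: False, z: False}
  {h: True, c: False, z: False}
  {c: False, h: False, z: False}
  {c: True, z: True, h: True}
  {c: True, z: True, h: False}
  {z: True, h: True, c: False}


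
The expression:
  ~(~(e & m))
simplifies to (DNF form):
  e & m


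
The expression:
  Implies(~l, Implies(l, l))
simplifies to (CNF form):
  True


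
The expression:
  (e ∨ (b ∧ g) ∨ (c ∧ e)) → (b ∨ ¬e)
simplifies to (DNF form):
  b ∨ ¬e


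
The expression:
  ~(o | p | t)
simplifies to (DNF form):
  ~o & ~p & ~t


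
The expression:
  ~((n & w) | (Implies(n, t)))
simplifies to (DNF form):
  n & ~t & ~w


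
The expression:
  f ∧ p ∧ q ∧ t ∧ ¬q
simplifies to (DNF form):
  False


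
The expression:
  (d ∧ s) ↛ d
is never true.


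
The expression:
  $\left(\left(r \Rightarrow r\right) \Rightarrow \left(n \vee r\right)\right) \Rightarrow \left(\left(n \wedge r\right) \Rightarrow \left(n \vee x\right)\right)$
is always true.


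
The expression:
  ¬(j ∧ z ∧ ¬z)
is always true.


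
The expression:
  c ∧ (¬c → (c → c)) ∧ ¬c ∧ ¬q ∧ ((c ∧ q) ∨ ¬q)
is never true.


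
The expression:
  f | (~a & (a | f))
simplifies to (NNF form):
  f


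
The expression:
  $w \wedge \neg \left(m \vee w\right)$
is never true.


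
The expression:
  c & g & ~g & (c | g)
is never true.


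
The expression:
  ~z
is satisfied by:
  {z: False}


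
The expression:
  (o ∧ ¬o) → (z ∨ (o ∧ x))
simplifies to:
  True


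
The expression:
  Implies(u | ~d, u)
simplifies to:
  d | u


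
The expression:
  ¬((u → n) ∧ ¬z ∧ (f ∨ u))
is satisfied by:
  {z: True, u: False, n: False, f: False}
  {f: True, z: True, u: False, n: False}
  {n: True, z: True, u: False, f: False}
  {f: True, n: True, z: True, u: False}
  {z: True, u: True, f: False, n: False}
  {f: True, z: True, u: True, n: False}
  {n: True, z: True, u: True, f: False}
  {f: True, n: True, z: True, u: True}
  {f: False, u: False, z: False, n: False}
  {n: True, f: False, u: False, z: False}
  {u: True, n: False, z: False, f: False}
  {f: True, u: True, n: False, z: False}


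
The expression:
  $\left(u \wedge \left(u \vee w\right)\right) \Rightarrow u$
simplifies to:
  $\text{True}$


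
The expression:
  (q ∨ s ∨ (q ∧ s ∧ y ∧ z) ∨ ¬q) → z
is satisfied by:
  {z: True}


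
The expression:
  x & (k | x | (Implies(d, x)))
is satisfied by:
  {x: True}


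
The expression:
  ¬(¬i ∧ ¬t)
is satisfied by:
  {i: True, t: True}
  {i: True, t: False}
  {t: True, i: False}


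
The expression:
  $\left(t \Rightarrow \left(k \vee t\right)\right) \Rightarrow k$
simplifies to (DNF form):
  $k$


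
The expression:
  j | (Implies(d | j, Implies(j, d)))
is always true.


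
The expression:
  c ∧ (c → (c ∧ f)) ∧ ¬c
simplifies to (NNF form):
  False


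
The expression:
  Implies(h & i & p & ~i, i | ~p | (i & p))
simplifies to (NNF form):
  True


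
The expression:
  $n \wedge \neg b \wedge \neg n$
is never true.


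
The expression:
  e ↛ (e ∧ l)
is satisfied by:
  {e: True, l: False}


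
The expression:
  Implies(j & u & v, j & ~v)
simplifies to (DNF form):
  ~j | ~u | ~v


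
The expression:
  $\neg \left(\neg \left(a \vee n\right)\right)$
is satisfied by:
  {n: True, a: True}
  {n: True, a: False}
  {a: True, n: False}


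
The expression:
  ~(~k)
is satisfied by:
  {k: True}


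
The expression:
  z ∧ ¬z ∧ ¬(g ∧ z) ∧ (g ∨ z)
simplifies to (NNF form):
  False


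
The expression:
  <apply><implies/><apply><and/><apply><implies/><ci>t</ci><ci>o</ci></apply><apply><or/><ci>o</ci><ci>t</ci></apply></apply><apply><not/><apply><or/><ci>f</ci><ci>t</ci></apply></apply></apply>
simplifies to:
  <apply><or/><apply><not/><ci>o</ci></apply><apply><and/><apply><not/><ci>f</ci></apply><apply><not/><ci>t</ci></apply></apply></apply>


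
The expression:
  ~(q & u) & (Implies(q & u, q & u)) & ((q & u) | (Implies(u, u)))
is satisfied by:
  {u: False, q: False}
  {q: True, u: False}
  {u: True, q: False}


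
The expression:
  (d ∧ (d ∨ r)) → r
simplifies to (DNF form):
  r ∨ ¬d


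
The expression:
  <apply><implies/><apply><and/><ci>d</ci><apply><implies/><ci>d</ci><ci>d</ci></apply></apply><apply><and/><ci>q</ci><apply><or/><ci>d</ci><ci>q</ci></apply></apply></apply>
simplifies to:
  <apply><or/><ci>q</ci><apply><not/><ci>d</ci></apply></apply>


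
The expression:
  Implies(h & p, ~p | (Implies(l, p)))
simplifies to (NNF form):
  True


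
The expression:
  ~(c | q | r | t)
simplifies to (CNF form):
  ~c & ~q & ~r & ~t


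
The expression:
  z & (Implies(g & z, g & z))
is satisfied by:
  {z: True}


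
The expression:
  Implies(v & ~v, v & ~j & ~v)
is always true.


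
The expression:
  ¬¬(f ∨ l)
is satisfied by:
  {l: True, f: True}
  {l: True, f: False}
  {f: True, l: False}


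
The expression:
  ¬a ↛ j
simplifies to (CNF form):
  j ∨ ¬a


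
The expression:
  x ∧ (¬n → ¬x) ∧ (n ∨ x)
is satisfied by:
  {x: True, n: True}


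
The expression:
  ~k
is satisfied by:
  {k: False}


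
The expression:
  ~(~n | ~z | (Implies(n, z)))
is never true.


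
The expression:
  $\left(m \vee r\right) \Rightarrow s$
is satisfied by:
  {s: True, r: False, m: False}
  {s: True, m: True, r: False}
  {s: True, r: True, m: False}
  {s: True, m: True, r: True}
  {m: False, r: False, s: False}


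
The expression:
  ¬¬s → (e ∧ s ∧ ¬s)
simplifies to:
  ¬s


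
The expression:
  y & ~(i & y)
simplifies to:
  y & ~i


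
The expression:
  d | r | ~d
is always true.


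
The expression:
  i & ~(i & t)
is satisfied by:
  {i: True, t: False}


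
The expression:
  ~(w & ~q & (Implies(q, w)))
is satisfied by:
  {q: True, w: False}
  {w: False, q: False}
  {w: True, q: True}


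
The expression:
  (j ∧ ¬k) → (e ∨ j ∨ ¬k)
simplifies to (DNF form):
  True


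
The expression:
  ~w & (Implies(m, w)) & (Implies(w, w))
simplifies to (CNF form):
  ~m & ~w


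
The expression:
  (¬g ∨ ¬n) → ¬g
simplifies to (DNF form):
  n ∨ ¬g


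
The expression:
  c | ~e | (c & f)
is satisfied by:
  {c: True, e: False}
  {e: False, c: False}
  {e: True, c: True}


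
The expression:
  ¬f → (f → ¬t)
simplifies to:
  True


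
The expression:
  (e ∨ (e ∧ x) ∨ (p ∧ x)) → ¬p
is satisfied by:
  {e: False, p: False, x: False}
  {x: True, e: False, p: False}
  {e: True, x: False, p: False}
  {x: True, e: True, p: False}
  {p: True, x: False, e: False}


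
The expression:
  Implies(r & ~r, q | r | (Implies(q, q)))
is always true.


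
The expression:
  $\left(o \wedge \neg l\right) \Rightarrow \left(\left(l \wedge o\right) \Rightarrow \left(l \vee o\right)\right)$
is always true.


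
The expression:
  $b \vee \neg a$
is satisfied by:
  {b: True, a: False}
  {a: False, b: False}
  {a: True, b: True}


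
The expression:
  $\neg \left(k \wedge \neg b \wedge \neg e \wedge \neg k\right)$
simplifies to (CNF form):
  $\text{True}$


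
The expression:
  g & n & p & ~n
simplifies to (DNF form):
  False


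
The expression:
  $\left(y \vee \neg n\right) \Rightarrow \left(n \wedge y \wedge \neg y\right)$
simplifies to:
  $n \wedge \neg y$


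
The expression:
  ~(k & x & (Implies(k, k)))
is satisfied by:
  {k: False, x: False}
  {x: True, k: False}
  {k: True, x: False}


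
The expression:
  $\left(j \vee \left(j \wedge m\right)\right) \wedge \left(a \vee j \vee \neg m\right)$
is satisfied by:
  {j: True}


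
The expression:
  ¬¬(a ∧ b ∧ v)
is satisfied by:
  {a: True, b: True, v: True}


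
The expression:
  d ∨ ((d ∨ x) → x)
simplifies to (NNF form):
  True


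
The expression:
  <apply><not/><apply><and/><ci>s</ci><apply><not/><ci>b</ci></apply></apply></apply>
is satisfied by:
  {b: True, s: False}
  {s: False, b: False}
  {s: True, b: True}


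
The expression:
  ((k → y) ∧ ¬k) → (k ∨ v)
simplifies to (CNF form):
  k ∨ v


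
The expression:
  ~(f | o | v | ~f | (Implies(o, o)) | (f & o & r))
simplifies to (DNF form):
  False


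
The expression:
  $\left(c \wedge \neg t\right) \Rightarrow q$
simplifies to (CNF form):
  $q \vee t \vee \neg c$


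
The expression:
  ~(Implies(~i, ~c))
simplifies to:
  c & ~i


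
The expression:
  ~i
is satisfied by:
  {i: False}


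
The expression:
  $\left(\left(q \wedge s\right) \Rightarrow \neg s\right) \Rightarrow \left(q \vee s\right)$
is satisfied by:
  {q: True, s: True}
  {q: True, s: False}
  {s: True, q: False}


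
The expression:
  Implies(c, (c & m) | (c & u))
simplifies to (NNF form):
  m | u | ~c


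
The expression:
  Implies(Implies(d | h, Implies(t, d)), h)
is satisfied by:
  {h: True}


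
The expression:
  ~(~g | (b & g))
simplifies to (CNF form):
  g & ~b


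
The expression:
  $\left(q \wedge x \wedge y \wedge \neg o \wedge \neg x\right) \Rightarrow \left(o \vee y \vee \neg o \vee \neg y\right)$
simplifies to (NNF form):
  $\text{True}$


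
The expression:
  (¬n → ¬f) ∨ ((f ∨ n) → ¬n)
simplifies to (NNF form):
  True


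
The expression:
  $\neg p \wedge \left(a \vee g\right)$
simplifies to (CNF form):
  $\neg p \wedge \left(a \vee g\right)$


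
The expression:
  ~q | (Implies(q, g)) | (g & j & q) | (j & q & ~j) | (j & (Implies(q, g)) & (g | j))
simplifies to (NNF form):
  g | ~q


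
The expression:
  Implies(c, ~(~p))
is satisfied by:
  {p: True, c: False}
  {c: False, p: False}
  {c: True, p: True}


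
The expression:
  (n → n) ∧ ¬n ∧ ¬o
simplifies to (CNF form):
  ¬n ∧ ¬o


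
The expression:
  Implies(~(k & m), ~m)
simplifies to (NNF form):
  k | ~m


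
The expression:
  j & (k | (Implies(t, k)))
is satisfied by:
  {k: True, j: True, t: False}
  {j: True, t: False, k: False}
  {k: True, t: True, j: True}


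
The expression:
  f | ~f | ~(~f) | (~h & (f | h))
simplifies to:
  True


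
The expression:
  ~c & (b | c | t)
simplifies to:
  ~c & (b | t)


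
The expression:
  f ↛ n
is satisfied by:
  {f: True, n: False}


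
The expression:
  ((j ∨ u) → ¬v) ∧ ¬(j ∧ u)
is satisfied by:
  {u: False, v: False, j: False}
  {j: True, u: False, v: False}
  {v: True, u: False, j: False}
  {u: True, j: False, v: False}


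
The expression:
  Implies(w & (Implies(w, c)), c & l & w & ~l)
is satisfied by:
  {w: False, c: False}
  {c: True, w: False}
  {w: True, c: False}


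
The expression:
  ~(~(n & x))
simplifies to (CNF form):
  n & x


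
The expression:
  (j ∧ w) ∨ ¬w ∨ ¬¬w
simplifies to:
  True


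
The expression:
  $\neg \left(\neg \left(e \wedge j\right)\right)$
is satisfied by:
  {j: True, e: True}


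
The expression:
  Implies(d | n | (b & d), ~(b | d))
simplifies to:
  ~d & (~b | ~n)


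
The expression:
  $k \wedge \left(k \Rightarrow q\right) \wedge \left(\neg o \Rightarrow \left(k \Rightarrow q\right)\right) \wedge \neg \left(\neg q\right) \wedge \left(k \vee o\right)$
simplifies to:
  $k \wedge q$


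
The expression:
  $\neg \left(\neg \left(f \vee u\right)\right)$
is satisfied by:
  {u: True, f: True}
  {u: True, f: False}
  {f: True, u: False}


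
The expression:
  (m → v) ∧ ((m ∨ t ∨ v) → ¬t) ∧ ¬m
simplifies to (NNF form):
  ¬m ∧ ¬t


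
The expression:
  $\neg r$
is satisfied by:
  {r: False}


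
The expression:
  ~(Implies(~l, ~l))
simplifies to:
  False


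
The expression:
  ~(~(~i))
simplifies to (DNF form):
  ~i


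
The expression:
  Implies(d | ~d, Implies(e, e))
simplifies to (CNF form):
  True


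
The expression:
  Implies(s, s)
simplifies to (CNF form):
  True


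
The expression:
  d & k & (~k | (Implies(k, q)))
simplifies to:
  d & k & q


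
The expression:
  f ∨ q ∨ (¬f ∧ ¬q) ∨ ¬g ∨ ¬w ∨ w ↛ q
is always true.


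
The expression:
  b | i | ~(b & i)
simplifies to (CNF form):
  True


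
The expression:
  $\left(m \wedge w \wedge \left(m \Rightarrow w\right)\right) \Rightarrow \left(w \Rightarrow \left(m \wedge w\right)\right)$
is always true.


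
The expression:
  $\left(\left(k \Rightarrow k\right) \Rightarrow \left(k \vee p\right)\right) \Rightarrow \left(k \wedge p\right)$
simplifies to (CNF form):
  $\left(k \vee \neg k\right) \wedge \left(k \vee \neg p\right) \wedge \left(p \vee \neg k\right) \wedge \left(p \vee \neg p\right)$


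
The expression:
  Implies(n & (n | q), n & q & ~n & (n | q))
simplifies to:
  ~n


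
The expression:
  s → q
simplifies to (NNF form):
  q ∨ ¬s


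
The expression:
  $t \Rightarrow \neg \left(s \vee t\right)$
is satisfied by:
  {t: False}


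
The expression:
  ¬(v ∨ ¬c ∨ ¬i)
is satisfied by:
  {c: True, i: True, v: False}


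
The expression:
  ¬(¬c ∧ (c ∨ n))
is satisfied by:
  {c: True, n: False}
  {n: False, c: False}
  {n: True, c: True}


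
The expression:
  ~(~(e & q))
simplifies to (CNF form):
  e & q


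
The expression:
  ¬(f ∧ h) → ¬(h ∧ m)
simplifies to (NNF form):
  f ∨ ¬h ∨ ¬m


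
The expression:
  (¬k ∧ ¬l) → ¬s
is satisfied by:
  {k: True, l: True, s: False}
  {k: True, s: False, l: False}
  {l: True, s: False, k: False}
  {l: False, s: False, k: False}
  {k: True, l: True, s: True}
  {k: True, s: True, l: False}
  {l: True, s: True, k: False}


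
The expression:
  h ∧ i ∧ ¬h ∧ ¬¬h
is never true.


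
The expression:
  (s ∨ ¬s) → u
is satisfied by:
  {u: True}


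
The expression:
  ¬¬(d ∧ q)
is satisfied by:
  {d: True, q: True}


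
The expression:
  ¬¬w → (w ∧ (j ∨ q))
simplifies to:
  j ∨ q ∨ ¬w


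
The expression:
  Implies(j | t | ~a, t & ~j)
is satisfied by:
  {a: True, t: True, j: False}
  {a: True, t: False, j: False}
  {t: True, a: False, j: False}


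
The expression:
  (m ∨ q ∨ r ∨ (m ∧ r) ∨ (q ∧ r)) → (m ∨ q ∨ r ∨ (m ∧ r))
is always true.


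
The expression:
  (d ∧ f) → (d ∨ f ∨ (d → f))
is always true.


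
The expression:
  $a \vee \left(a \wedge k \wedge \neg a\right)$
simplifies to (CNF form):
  $a$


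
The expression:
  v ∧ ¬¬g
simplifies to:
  g ∧ v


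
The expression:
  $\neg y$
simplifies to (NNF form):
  $\neg y$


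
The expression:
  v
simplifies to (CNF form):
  v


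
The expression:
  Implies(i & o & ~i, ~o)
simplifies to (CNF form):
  True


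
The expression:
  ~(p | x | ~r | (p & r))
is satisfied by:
  {r: True, x: False, p: False}


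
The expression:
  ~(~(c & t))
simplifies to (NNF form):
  c & t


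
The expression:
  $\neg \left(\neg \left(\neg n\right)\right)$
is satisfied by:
  {n: False}


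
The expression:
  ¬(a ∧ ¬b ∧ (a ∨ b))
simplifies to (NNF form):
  b ∨ ¬a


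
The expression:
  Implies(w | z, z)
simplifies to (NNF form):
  z | ~w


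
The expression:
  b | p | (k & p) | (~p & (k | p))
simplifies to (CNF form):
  b | k | p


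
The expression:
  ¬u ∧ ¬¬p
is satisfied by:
  {p: True, u: False}


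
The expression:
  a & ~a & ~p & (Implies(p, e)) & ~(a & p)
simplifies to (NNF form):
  False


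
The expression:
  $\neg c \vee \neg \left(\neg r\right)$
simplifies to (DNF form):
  $r \vee \neg c$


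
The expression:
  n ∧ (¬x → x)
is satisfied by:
  {x: True, n: True}


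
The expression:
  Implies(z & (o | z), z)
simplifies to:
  True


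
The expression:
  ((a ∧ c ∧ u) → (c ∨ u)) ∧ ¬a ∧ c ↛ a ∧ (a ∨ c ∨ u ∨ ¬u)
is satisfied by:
  {c: True, a: False}


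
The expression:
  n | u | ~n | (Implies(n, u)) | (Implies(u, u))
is always true.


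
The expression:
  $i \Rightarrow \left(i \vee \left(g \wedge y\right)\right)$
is always true.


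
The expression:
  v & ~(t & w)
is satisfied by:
  {v: True, w: False, t: False}
  {t: True, v: True, w: False}
  {w: True, v: True, t: False}


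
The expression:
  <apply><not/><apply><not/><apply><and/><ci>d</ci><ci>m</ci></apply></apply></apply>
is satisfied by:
  {m: True, d: True}


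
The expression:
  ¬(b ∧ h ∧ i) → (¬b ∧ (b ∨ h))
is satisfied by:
  {h: True, i: True, b: False}
  {h: True, b: False, i: False}
  {h: True, i: True, b: True}


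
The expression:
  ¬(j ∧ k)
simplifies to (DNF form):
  ¬j ∨ ¬k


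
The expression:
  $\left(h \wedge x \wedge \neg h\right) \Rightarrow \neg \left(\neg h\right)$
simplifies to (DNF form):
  $\text{True}$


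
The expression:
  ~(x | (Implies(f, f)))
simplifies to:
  False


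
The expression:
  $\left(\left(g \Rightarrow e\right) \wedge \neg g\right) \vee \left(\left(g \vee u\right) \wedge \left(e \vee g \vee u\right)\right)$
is always true.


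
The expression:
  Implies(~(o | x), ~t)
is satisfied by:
  {x: True, o: True, t: False}
  {x: True, t: False, o: False}
  {o: True, t: False, x: False}
  {o: False, t: False, x: False}
  {x: True, o: True, t: True}
  {x: True, t: True, o: False}
  {o: True, t: True, x: False}


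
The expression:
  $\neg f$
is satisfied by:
  {f: False}


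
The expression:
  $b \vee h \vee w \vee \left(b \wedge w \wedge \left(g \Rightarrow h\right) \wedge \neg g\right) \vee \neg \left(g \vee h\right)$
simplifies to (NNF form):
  $b \vee h \vee w \vee \neg g$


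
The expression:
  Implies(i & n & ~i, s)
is always true.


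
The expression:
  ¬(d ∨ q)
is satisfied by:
  {q: False, d: False}


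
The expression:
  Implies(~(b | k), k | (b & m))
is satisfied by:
  {b: True, k: True}
  {b: True, k: False}
  {k: True, b: False}


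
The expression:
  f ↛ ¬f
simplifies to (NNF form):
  f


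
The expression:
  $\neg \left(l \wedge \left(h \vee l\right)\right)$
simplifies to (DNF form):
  $\neg l$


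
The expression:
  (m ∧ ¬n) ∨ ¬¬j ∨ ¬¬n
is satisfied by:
  {n: True, m: True, j: True}
  {n: True, m: True, j: False}
  {n: True, j: True, m: False}
  {n: True, j: False, m: False}
  {m: True, j: True, n: False}
  {m: True, j: False, n: False}
  {j: True, m: False, n: False}


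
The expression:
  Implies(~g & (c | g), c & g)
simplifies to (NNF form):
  g | ~c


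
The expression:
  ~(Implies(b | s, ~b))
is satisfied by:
  {b: True}


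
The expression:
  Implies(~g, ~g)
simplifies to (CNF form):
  True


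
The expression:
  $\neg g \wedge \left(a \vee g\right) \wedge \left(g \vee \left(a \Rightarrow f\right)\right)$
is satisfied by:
  {a: True, f: True, g: False}


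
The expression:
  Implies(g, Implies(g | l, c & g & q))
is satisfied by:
  {q: True, c: True, g: False}
  {q: True, c: False, g: False}
  {c: True, q: False, g: False}
  {q: False, c: False, g: False}
  {q: True, g: True, c: True}


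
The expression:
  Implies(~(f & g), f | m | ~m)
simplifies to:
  True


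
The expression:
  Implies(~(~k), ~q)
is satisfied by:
  {k: False, q: False}
  {q: True, k: False}
  {k: True, q: False}


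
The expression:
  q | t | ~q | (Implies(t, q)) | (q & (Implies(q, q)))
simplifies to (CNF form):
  True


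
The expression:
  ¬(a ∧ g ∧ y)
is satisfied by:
  {g: False, y: False, a: False}
  {a: True, g: False, y: False}
  {y: True, g: False, a: False}
  {a: True, y: True, g: False}
  {g: True, a: False, y: False}
  {a: True, g: True, y: False}
  {y: True, g: True, a: False}


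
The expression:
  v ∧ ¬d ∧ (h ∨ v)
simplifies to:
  v ∧ ¬d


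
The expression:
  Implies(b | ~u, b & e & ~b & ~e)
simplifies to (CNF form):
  u & ~b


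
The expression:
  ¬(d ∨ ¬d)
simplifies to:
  False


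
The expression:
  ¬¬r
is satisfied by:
  {r: True}


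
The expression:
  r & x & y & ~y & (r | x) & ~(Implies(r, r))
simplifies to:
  False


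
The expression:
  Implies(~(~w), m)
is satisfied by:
  {m: True, w: False}
  {w: False, m: False}
  {w: True, m: True}


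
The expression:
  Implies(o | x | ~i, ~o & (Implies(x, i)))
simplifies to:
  ~o & (i | ~x)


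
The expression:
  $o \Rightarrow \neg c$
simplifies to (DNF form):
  $\neg c \vee \neg o$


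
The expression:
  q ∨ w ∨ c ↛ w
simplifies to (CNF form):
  c ∨ q ∨ w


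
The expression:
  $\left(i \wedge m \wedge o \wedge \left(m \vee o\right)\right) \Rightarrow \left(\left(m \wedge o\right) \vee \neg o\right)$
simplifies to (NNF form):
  $\text{True}$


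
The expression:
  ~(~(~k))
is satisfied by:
  {k: False}


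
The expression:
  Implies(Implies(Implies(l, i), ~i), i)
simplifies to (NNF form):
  i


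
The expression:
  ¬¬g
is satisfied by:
  {g: True}


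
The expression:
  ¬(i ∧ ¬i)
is always true.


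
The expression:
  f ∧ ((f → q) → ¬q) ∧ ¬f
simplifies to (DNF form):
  False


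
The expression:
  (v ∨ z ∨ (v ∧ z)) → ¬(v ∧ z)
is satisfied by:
  {v: False, z: False}
  {z: True, v: False}
  {v: True, z: False}


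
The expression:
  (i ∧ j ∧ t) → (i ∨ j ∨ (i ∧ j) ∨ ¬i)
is always true.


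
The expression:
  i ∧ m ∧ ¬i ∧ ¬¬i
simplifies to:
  False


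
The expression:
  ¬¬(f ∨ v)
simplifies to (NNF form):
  f ∨ v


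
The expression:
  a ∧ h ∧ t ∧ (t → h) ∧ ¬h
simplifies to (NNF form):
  False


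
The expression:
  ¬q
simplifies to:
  ¬q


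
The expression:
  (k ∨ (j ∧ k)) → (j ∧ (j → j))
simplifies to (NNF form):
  j ∨ ¬k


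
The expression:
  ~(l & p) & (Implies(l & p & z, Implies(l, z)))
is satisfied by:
  {l: False, p: False}
  {p: True, l: False}
  {l: True, p: False}


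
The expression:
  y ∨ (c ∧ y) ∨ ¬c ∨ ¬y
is always true.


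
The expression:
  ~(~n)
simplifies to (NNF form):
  n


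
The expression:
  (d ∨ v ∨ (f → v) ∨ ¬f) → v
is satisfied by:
  {v: True, f: True, d: False}
  {v: True, d: False, f: False}
  {v: True, f: True, d: True}
  {v: True, d: True, f: False}
  {f: True, d: False, v: False}


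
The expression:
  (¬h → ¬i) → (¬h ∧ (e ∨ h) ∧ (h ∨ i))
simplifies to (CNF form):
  i ∧ ¬h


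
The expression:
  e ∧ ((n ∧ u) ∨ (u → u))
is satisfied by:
  {e: True}


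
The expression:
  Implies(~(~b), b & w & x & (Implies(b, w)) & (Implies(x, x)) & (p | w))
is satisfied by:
  {x: True, w: True, b: False}
  {x: True, w: False, b: False}
  {w: True, x: False, b: False}
  {x: False, w: False, b: False}
  {x: True, b: True, w: True}


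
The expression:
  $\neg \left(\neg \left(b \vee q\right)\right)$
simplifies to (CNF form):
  $b \vee q$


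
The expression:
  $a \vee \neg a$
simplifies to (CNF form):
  $\text{True}$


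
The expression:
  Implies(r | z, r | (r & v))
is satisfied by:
  {r: True, z: False}
  {z: False, r: False}
  {z: True, r: True}


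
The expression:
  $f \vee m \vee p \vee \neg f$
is always true.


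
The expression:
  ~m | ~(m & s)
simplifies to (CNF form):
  ~m | ~s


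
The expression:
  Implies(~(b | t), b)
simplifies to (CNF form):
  b | t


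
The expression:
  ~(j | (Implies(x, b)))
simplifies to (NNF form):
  x & ~b & ~j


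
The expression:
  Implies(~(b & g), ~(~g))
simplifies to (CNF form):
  g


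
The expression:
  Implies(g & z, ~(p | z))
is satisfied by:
  {g: False, z: False}
  {z: True, g: False}
  {g: True, z: False}


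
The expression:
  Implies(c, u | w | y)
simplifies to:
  u | w | y | ~c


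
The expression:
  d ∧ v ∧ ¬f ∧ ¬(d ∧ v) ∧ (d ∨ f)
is never true.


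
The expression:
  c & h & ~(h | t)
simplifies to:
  False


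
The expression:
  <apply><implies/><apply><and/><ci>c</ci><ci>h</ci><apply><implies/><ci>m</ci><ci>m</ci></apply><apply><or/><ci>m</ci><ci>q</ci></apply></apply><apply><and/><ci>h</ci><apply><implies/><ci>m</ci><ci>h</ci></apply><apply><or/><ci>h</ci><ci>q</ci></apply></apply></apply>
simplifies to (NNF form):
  <true/>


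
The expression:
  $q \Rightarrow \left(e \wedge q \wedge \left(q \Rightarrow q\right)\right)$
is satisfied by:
  {e: True, q: False}
  {q: False, e: False}
  {q: True, e: True}


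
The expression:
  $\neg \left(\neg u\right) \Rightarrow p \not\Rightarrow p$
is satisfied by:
  {u: False}


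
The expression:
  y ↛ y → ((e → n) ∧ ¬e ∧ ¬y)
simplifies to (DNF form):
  True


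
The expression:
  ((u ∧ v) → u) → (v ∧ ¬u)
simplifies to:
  v ∧ ¬u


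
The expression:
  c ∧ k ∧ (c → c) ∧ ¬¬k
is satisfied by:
  {c: True, k: True}


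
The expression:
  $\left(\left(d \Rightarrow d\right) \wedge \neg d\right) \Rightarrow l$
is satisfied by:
  {d: True, l: True}
  {d: True, l: False}
  {l: True, d: False}


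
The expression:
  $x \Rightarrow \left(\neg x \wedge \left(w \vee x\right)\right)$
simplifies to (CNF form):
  $\neg x$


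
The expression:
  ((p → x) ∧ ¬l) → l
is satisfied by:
  {l: True, p: True, x: False}
  {l: True, x: False, p: False}
  {l: True, p: True, x: True}
  {l: True, x: True, p: False}
  {p: True, x: False, l: False}


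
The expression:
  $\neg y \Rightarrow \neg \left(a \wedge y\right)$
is always true.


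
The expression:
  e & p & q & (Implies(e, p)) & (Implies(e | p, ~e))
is never true.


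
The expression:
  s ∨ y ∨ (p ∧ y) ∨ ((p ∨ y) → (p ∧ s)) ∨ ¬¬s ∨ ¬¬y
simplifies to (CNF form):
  s ∨ y ∨ ¬p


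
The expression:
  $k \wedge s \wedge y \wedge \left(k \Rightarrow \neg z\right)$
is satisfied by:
  {s: True, y: True, k: True, z: False}


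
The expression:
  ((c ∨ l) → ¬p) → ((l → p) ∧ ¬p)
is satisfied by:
  {c: True, l: False, p: False}
  {c: False, l: False, p: False}
  {p: True, c: True, l: False}
  {l: True, p: True, c: True}
  {l: True, p: True, c: False}


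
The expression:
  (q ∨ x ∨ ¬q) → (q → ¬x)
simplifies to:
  ¬q ∨ ¬x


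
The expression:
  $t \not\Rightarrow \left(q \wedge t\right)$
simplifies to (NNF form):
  $t \wedge \neg q$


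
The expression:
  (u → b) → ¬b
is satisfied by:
  {b: False}


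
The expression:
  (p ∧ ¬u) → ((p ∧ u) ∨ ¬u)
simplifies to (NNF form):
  True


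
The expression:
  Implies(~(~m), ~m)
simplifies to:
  ~m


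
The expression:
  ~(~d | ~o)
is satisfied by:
  {d: True, o: True}
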